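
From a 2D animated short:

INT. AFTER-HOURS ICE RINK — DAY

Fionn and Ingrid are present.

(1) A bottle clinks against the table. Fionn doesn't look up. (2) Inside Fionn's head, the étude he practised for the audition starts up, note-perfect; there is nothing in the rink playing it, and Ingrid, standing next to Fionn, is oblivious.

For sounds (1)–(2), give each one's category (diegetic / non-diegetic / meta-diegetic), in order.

(1) a bottle is a real object/event in the scene's world → diegetic.
(2) is meta-diegetic: remembered music, private to Fionn — Ingrid is oblivious because it isn't in the room.

diegetic, meta-diegetic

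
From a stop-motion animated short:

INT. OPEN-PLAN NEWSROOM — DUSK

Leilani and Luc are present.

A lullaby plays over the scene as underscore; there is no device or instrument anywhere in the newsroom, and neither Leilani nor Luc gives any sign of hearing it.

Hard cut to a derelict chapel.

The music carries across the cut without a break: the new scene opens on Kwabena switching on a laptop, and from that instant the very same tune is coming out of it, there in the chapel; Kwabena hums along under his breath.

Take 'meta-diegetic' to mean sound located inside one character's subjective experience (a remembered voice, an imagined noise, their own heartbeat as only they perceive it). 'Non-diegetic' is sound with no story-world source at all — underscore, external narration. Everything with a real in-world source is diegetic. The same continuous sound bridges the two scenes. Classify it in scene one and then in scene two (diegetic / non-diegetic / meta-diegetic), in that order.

non-diegetic, diegetic

Scene one: there's no in-world source anywhere and no character hears it — underscore for the audience only → non-diegetic.
Scene two: once Kwabena turns on a laptop, the music has a real source in the story world and Kwabena reacts to it → diegetic.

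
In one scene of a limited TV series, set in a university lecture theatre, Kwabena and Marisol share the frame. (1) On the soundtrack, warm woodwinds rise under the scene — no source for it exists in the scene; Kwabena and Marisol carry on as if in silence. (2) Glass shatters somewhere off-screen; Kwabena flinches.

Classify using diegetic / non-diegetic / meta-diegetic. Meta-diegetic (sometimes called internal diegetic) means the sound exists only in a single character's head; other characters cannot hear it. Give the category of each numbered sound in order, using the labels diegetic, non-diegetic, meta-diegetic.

non-diegetic, diegetic

(1) it has no source in the story world and no character can hear it — it's underscore → non-diegetic.
(2) glass is a real object/event in the scene's world → diegetic.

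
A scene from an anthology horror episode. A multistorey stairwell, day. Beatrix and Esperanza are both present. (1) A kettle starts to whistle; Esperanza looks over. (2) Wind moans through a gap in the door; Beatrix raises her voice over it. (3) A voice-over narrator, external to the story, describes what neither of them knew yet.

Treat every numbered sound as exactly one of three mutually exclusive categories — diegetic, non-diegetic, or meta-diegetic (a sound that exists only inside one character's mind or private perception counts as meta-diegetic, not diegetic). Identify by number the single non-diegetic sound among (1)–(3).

(1) is diegetic: an in-world source (a kettle); characters could hear it.
Sound (2): ambient/room sound belonging to the story's physical space, so diegetic.
(3) commentary laid over the scene from outside the fiction → non-diegetic.
Only (3) is non-diegetic.

3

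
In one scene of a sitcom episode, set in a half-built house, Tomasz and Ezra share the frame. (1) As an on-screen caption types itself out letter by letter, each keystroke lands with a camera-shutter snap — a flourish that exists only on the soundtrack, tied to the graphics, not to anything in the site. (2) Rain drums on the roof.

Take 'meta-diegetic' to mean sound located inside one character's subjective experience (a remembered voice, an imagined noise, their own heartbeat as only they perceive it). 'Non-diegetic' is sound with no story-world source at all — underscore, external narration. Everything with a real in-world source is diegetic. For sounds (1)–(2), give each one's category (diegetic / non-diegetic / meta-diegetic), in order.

(1) the caption isn't part of the story world, so neither is the sound tied to it → non-diegetic.
(2) is diegetic: ambient/room sound belonging to the story's physical space.

non-diegetic, diegetic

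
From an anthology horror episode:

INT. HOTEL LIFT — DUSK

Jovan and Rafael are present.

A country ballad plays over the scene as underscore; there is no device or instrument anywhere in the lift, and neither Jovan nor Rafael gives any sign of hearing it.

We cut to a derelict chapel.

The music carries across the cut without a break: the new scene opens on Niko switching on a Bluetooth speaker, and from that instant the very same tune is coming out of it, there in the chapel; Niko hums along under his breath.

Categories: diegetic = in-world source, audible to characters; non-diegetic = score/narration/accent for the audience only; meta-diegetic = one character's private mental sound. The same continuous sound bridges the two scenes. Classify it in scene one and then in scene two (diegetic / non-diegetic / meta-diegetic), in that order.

Scene one: there's no in-world source anywhere and no character hears it — underscore for the audience only → non-diegetic.
Scene two: once Niko turns on a Bluetooth speaker, the music has a real source in the story world and Niko reacts to it → diegetic.

non-diegetic, diegetic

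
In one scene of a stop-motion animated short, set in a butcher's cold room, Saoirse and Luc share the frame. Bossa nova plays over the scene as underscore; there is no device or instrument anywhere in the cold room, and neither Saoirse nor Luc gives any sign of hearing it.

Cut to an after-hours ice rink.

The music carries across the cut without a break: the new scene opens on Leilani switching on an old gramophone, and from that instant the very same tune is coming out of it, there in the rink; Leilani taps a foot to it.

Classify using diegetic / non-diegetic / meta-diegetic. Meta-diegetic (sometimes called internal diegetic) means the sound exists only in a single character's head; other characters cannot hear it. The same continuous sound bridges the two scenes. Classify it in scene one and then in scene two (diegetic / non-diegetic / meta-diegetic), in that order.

Scene one: there's no in-world source anywhere and no character hears it — underscore for the audience only → non-diegetic.
Scene two: once Leilani turns on an old gramophone, the music has a real source in the story world and Leilani reacts to it → diegetic.

non-diegetic, diegetic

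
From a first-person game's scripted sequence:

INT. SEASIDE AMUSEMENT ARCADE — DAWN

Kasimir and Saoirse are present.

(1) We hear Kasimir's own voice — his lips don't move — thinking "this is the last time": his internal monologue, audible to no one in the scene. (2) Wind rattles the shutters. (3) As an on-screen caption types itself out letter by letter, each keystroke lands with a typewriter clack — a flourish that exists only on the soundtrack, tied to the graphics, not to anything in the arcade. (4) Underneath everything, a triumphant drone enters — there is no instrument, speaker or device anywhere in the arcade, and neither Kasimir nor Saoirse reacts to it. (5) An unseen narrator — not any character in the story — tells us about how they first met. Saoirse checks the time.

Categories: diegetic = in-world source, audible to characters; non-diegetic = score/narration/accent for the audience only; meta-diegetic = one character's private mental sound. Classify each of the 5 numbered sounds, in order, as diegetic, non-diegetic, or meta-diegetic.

meta-diegetic, diegetic, non-diegetic, non-diegetic, non-diegetic

Sound (1): Kasimir's thought-voice: a private mental sound no other character can hear, so meta-diegetic.
(2) is diegetic: wind is part of the location's real environment.
Sound (3): the caption isn't part of the story world, so neither is the sound tied to it, so non-diegetic.
Sound (4): score with no on-screen or off-screen source; it exists for the audience alone, so non-diegetic.
(5) is non-diegetic: external voice-over — not a character, not heard by anyone in the scene.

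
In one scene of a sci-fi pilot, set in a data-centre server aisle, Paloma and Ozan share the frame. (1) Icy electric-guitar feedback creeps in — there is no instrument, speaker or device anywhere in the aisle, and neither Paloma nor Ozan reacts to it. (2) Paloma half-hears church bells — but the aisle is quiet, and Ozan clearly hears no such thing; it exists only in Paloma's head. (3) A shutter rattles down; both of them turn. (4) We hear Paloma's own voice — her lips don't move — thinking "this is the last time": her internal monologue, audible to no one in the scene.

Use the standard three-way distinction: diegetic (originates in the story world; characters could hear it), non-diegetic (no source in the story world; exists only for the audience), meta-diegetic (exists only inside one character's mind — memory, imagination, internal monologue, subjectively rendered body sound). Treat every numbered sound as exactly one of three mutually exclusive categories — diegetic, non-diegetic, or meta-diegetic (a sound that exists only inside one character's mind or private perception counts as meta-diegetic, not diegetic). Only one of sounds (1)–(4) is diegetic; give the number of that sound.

3

(1) is non-diegetic: score with no on-screen or off-screen source; it exists for the audience alone.
(2) is meta-diegetic: the sound is imagined by Paloma; nothing in the story world is producing it and Ozan can't hear it.
Sound (3): an in-world source (a shutter); characters could hear it, so diegetic.
Sound (4): it's Paloma's unspoken thought, heard only by the audience via her subjectivity, so meta-diegetic.
Only (3) is diegetic.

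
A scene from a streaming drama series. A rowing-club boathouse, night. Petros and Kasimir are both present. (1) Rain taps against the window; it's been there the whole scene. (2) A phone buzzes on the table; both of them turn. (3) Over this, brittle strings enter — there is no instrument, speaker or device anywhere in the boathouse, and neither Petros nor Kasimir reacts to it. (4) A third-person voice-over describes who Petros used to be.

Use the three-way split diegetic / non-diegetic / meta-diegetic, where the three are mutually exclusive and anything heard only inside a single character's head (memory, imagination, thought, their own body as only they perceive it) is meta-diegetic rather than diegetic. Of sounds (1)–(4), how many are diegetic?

2

(1) it's the actual ambient sound of the location → diegetic.
(2) the sound comes from a phone physically present in the location → diegetic.
(3) is non-diegetic: it has no source in the story world and no character can hear it — it's underscore.
(4) is non-diegetic: external voice-over — not a character, not heard by anyone in the scene.
So 2 of the 4 are diegetic: (1), (2).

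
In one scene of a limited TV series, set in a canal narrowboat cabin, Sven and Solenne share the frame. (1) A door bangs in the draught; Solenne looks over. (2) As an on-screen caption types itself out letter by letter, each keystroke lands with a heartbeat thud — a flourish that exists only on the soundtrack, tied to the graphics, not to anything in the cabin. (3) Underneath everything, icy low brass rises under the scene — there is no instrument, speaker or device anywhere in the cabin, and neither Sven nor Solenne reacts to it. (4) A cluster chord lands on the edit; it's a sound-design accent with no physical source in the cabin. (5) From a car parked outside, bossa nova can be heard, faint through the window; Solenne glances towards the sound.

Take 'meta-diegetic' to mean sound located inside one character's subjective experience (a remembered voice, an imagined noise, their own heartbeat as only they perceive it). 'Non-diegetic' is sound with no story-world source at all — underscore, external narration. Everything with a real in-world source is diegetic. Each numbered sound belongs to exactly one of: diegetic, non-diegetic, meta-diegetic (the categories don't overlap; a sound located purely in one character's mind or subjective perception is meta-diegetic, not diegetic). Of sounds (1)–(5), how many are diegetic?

(1) an in-world source (a door); characters could hear it → diegetic.
(2) it accompanies on-screen graphics, not anything inside the story world → non-diegetic.
Sound (3): score with no on-screen or off-screen source; it exists for the audience alone, so non-diegetic.
Sound (4): an editorial stinger — it belongs to the cut, not the story world, so non-diegetic.
Sound (5): off-screen diegetic: the source is out of frame but still in the story's space, so diegetic.
So 2 of the 5 are diegetic: (1), (5).

2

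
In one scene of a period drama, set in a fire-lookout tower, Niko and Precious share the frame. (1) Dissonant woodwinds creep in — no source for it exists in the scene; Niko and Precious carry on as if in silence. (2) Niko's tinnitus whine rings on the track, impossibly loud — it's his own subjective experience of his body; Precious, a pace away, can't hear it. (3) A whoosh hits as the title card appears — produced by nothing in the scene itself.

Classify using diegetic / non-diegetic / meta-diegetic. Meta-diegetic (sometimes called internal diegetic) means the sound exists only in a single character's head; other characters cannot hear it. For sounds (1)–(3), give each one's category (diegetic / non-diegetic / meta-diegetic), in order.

non-diegetic, meta-diegetic, non-diegetic

Sound (1): nothing in the cab produces it and the characters don't hear it — pure soundtrack, so non-diegetic.
(2) it's Niko's internal bodily sensation rendered as sound; only Niko 'hears' it → meta-diegetic.
(3) is non-diegetic: nothing in the scene produces it; it's an accent added for the audience.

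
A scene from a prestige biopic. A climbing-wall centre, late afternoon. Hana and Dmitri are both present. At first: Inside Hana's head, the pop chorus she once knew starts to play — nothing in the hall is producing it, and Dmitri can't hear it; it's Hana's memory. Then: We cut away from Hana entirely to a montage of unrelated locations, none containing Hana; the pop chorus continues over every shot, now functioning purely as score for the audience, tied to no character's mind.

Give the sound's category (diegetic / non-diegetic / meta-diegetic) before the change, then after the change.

meta-diegetic, non-diegetic

Before the change: the music lives inside Hana's mind alone; Dmitri can't hear it → meta-diegetic.
After the change: once it plays over shots Hana isn't in, detached from any character's subjectivity, it's conventional underscore → non-diegetic.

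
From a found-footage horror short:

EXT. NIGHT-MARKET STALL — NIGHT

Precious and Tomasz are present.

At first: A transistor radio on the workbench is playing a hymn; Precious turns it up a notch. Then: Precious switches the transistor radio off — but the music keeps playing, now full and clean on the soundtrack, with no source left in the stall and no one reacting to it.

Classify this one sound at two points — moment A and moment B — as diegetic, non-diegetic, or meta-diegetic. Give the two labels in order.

Moment A: a transistor radio is a real in-scene source and Precious reacts to it → diegetic.
Moment B: there is no longer any in-world source and no one can hear it — it has become underscore → non-diegetic.

diegetic, non-diegetic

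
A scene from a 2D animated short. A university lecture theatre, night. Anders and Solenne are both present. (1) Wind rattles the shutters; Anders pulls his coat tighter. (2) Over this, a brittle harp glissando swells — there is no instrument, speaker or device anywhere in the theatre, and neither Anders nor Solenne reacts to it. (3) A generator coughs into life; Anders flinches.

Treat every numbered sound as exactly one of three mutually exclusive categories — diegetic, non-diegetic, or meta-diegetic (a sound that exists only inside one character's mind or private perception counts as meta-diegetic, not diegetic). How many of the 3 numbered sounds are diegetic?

2

(1) is diegetic: ambient/room sound belonging to the story's physical space.
(2) is non-diegetic: score with no on-screen or off-screen source; it exists for the audience alone.
(3) is diegetic: the sound comes from a generator physically present in the location.
Diegetic: (1), (3) — that's 2.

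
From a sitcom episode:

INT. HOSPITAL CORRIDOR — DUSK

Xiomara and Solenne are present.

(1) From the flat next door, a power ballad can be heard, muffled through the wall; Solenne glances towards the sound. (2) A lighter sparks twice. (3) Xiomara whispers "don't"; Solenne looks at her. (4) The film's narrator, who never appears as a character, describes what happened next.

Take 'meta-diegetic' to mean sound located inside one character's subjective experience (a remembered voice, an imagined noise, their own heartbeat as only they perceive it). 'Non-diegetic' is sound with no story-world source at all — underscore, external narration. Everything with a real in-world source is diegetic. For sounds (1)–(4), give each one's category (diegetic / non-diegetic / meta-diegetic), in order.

Sound (1): off-screen diegetic: the source is out of frame but still in the story's space, so diegetic.
(2) a lighter is a real object/event in the scene's world → diegetic.
Sound (3): Xiomara is a character speaking aloud in the scene, so diegetic.
(4) is non-diegetic: the narrator exists outside the story world, addressing only the audience.

diegetic, diegetic, diegetic, non-diegetic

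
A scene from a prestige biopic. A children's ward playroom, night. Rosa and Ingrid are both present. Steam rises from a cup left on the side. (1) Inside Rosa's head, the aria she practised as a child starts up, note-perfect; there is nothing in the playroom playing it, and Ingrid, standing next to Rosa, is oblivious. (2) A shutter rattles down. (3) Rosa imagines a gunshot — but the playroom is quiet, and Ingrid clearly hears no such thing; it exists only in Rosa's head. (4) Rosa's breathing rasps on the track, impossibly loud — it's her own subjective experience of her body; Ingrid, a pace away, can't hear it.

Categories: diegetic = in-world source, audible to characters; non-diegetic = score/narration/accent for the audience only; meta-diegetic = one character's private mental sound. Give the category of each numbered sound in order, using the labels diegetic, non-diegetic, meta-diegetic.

Sound (1): remembered music, private to Rosa — Ingrid is oblivious because it isn't in the room, so meta-diegetic.
(2) is diegetic: a shutter is a real object/event in the scene's world.
Sound (3): subjective to Rosa: the playroom is silent and Ingrid hears nothing, so meta-diegetic.
(4) is meta-diegetic: it's Rosa's internal bodily sensation rendered as sound; only Rosa 'hears' it.

meta-diegetic, diegetic, meta-diegetic, meta-diegetic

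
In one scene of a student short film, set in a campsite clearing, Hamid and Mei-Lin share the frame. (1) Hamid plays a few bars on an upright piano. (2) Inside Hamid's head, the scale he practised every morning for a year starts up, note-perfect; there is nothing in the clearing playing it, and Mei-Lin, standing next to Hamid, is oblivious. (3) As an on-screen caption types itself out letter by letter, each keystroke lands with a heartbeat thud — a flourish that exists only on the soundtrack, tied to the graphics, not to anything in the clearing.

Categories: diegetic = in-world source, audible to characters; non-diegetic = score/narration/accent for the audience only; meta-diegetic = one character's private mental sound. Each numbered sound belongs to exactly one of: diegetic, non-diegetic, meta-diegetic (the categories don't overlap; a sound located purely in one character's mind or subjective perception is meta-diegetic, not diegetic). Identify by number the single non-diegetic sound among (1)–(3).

Sound (1): Hamid is producing the music live, in the story world, so diegetic.
(2) is meta-diegetic: remembered music, private to Hamid — Mei-Lin is oblivious because it isn't in the room.
(3) it accompanies on-screen graphics, not anything inside the story world → non-diegetic.
Only (3) is non-diegetic.

3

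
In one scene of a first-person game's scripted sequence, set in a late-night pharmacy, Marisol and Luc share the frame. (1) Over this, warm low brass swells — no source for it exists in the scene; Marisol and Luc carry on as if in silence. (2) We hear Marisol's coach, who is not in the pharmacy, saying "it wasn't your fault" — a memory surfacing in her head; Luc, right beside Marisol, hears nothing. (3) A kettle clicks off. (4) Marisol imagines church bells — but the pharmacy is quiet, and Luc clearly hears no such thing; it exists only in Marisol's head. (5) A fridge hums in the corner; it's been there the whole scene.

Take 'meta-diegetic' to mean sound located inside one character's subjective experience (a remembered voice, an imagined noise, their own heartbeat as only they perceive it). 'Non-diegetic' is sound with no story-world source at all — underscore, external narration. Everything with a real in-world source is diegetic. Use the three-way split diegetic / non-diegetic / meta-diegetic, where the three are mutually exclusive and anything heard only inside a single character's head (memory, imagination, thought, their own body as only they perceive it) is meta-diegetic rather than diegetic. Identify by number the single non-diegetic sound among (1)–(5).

(1) is non-diegetic: nothing in the pharmacy produces it and the characters don't hear it — pure soundtrack.
Sound (2): the voice is a memory playing only inside Marisol's mind; Luc can't hear it, so meta-diegetic.
Sound (3): the sound comes from a kettle physically present in the location, so diegetic.
(4) is meta-diegetic: the sound is imagined by Marisol; nothing in the story world is producing it and Luc can't hear it.
(5) is diegetic: it's the actual ambient sound of the location.
Only (1) is non-diegetic.

1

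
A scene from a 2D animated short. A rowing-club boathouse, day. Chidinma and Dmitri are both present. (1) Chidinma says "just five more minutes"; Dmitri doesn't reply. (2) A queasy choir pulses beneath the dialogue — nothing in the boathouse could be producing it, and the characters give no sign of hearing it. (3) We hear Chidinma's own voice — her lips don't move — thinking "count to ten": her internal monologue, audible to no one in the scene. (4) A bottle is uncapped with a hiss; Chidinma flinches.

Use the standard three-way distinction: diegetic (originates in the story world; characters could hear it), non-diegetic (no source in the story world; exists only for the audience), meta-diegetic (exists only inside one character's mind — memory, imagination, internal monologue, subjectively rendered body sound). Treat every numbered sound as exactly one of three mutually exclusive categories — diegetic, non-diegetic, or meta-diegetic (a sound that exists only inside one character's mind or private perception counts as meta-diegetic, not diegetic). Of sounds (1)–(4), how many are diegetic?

2

(1) Chidinma is a character speaking aloud in the scene → diegetic.
Sound (2): score with no on-screen or off-screen source; it exists for the audience alone, so non-diegetic.
(3) Chidinma's thought-voice: a private mental sound no other character can hear → meta-diegetic.
(4) is diegetic: the sound comes from a bottle physically present in the location.
Diegetic: (1), (4) — that's 2.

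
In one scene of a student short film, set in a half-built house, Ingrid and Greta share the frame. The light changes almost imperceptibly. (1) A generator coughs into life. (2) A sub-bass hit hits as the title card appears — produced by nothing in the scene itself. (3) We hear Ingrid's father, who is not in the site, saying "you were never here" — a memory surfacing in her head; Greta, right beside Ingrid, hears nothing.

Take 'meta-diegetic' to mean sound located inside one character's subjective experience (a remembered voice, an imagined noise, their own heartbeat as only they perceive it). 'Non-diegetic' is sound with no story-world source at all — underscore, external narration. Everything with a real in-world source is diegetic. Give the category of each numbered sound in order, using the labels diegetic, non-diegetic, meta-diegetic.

diegetic, non-diegetic, meta-diegetic

(1) is diegetic: the sound comes from a generator physically present in the location.
(2) an editorial stinger — it belongs to the cut, not the story world → non-diegetic.
(3) a remembered line, private to Ingrid — not present in the room, not audible to Greta → meta-diegetic.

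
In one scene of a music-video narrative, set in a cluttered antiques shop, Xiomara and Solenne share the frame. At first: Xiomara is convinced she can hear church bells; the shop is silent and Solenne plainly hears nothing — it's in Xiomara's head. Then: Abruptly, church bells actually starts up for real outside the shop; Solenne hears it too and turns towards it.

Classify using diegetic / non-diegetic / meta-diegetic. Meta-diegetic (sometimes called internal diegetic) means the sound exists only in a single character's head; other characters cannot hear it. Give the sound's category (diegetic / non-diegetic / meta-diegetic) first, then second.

meta-diegetic, diegetic

First: only Xiomara 'hears' it — imagined, in her mind → meta-diegetic.
Second: now there's a real external source and Solenne hears it too — in the story world → diegetic.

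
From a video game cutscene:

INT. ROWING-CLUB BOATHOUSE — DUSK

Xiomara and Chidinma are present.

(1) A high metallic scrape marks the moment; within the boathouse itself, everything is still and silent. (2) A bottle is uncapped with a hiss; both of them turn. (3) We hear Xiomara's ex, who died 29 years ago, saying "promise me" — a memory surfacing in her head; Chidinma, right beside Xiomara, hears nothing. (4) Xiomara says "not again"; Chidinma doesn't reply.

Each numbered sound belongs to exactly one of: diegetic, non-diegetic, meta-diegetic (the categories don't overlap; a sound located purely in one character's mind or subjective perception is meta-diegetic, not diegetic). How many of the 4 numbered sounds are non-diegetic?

1

Sound (1): an editorial stinger — it belongs to the cut, not the story world, so non-diegetic.
(2) is diegetic: the sound comes from a bottle physically present in the location.
Sound (3): a remembered line, private to Xiomara — not present in the room, not audible to Chidinma, so meta-diegetic.
Sound (4): on-screen dialogue — Xiomara speaks and Chidinma is there to hear, so diegetic.
So 1 of the 4 is non-diegetic: (1).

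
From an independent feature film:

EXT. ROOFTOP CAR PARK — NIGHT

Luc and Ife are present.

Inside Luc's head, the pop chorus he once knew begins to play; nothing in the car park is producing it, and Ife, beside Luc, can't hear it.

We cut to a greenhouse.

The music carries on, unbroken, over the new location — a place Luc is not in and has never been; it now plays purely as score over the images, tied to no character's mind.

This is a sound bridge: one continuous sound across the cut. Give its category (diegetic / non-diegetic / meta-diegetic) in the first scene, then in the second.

Scene one: the music exists only inside Luc's mind; Ife can't hear it → meta-diegetic.
Scene two: it's detached from Luc entirely and plays over unrelated images with no in-world source — conventional underscore → non-diegetic.

meta-diegetic, non-diegetic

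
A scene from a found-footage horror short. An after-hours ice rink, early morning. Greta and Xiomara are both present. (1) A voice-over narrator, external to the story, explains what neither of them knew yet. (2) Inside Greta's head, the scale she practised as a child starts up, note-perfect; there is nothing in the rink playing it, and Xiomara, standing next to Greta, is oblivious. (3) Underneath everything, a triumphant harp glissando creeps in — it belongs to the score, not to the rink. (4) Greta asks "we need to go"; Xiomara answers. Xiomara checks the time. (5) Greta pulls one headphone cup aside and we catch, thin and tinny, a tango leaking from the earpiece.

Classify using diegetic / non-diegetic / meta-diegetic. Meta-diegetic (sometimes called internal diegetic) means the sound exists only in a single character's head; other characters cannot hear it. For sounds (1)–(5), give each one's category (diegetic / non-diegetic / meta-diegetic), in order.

non-diegetic, meta-diegetic, non-diegetic, diegetic, diegetic

(1) is non-diegetic: commentary laid over the scene from outside the fiction.
(2) it lives in Greta's subjectivity, not in the rink → meta-diegetic.
(3) is non-diegetic: nothing in the rink produces it and the characters don't hear it — pure soundtrack.
Sound (4): on-screen dialogue — Greta speaks and Xiomara is there to hear, so diegetic.
(5) is diegetic: the earpiece is a real device on Greta's head — source music.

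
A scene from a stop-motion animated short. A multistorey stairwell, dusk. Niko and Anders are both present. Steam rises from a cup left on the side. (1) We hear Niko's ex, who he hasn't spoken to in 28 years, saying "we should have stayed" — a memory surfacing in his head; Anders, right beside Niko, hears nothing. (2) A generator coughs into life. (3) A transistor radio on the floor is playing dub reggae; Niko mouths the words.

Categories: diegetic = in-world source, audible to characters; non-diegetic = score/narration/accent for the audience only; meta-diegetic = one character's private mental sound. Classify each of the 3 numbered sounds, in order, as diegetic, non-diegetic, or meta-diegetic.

(1) a remembered line, private to Niko — not present in the room, not audible to Anders → meta-diegetic.
Sound (2): the sound comes from a generator physically present in the location, so diegetic.
(3) is diegetic: the music comes from an on-screen device that Niko responds to.

meta-diegetic, diegetic, diegetic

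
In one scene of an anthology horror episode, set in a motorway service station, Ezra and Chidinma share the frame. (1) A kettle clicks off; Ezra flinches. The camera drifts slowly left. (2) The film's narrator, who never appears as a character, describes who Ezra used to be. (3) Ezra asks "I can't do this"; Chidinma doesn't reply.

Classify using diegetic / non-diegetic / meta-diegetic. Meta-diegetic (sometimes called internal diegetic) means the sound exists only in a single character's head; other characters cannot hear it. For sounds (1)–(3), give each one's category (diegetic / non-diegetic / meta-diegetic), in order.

Sound (1): a kettle is a real object/event in the scene's world, so diegetic.
(2) commentary laid over the scene from outside the fiction → non-diegetic.
(3) on-screen dialogue — Ezra speaks and Chidinma is there to hear → diegetic.

diegetic, non-diegetic, diegetic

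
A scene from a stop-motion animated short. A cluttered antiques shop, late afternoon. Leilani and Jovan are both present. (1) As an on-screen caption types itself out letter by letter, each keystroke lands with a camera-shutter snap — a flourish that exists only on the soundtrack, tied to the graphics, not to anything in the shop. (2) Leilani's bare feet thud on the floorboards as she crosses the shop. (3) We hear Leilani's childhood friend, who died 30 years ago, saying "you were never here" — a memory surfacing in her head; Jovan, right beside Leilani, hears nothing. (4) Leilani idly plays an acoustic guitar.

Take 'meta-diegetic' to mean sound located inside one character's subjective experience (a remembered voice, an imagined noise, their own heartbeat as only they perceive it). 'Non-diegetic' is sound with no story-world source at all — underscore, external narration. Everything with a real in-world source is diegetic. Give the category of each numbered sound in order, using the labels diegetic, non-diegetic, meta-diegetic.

non-diegetic, diegetic, meta-diegetic, diegetic

(1) is non-diegetic: it accompanies on-screen graphics, not anything inside the story world.
(2) a character's body making contact with the set — an in-world sound → diegetic.
(3) it's Leilani's recollection rendered as sound; the other character can't hear it → meta-diegetic.
(4) the instrument and the performer are both in the scene → diegetic.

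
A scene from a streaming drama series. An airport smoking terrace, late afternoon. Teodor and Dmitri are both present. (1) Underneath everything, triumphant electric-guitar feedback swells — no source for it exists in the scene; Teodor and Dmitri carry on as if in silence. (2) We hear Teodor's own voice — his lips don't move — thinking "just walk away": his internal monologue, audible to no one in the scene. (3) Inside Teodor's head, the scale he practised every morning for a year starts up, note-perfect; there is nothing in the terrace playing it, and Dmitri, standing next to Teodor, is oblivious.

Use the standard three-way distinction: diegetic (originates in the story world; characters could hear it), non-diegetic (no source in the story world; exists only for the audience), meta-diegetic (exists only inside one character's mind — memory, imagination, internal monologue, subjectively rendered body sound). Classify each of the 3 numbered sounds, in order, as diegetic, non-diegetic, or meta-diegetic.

(1) nothing in the terrace produces it and the characters don't hear it — pure soundtrack → non-diegetic.
(2) is meta-diegetic: internal monologue — inside Teodor's mind, not spoken into the scene.
Sound (3): the music is a memory playing inside Teodor's mind alone; no real-world source, Dmitri can't hear it, so meta-diegetic.

non-diegetic, meta-diegetic, meta-diegetic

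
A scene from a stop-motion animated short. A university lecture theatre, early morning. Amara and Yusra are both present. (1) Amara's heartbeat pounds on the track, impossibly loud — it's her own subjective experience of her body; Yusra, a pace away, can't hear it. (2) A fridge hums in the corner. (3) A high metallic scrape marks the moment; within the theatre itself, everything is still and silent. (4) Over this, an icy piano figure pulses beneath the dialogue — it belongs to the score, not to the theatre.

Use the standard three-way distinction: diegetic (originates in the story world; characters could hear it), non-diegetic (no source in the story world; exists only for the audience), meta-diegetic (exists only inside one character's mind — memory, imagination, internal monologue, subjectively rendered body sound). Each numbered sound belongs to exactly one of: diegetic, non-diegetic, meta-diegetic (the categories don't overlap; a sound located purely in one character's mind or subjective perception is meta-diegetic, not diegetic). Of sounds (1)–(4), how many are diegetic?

(1) is meta-diegetic: point-of-audition from inside Amara's body; not a sound in the room.
(2) it's the actual ambient sound of the location → diegetic.
Sound (3): nothing in the scene produces it; it's an accent added for the audience, so non-diegetic.
Sound (4): score with no on-screen or off-screen source; it exists for the audience alone, so non-diegetic.
Diegetic: (2) — that's 1.

1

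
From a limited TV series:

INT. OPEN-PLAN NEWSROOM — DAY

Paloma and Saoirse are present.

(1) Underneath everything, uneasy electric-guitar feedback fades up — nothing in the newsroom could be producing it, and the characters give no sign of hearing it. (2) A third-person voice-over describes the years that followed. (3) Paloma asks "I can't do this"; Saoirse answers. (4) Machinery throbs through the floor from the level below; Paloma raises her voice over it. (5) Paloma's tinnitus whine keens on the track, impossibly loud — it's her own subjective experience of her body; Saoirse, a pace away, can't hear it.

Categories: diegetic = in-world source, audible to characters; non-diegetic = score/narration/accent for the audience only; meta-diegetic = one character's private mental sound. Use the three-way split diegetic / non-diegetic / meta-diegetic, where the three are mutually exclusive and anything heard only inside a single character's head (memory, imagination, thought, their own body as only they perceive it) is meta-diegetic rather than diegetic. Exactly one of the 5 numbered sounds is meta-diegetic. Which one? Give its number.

(1) score with no on-screen or off-screen source; it exists for the audience alone → non-diegetic.
Sound (2): the narrator exists outside the story world, addressing only the audience, so non-diegetic.
(3) is diegetic: Paloma is a character speaking aloud in the scene.
(4) is diegetic: ambient/room sound belonging to the story's physical space.
(5) a subjective body sound — Paloma's private perception, inaudible to Saoirse → meta-diegetic.
Only (5) is meta-diegetic.

5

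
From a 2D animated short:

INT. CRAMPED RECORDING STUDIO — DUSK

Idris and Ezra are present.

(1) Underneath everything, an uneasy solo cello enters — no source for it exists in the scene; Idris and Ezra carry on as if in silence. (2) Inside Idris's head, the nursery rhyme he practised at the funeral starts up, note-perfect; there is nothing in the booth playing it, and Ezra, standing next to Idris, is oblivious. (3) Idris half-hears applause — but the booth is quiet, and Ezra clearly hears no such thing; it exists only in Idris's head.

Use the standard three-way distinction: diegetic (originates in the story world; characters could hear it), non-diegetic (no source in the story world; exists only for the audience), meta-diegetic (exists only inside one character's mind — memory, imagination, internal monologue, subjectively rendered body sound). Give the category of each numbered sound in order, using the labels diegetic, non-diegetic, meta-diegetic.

(1) score with no on-screen or off-screen source; it exists for the audience alone → non-diegetic.
(2) it lives in Idris's subjectivity, not in the booth → meta-diegetic.
(3) Idris alone 'hears' it — an imagined sound, not present in the space → meta-diegetic.

non-diegetic, meta-diegetic, meta-diegetic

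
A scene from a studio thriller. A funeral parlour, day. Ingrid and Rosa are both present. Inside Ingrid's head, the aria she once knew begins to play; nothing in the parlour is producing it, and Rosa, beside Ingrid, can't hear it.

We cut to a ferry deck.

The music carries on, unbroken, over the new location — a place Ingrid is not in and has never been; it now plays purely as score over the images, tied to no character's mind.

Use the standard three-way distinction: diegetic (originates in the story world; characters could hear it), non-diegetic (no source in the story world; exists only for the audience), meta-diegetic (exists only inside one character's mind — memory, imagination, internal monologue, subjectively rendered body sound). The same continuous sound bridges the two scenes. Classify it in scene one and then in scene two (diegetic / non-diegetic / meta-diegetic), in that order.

Scene one: the music exists only inside Ingrid's mind; Rosa can't hear it → meta-diegetic.
Scene two: it's detached from Ingrid entirely and plays over unrelated images with no in-world source — conventional underscore → non-diegetic.

meta-diegetic, non-diegetic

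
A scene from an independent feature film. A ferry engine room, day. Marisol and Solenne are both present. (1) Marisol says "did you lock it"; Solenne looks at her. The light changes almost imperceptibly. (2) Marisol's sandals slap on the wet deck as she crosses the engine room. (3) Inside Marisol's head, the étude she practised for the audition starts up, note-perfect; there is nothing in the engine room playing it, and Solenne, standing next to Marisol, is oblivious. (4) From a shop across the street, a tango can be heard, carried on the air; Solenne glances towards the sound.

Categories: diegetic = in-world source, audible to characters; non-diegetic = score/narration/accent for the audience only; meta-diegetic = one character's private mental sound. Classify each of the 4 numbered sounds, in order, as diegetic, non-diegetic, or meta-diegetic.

(1) is diegetic: on-screen dialogue — Marisol speaks and Solenne is there to hear.
(2) it's the physical sound of Marisol moving in the space → diegetic.
(3) remembered music, private to Marisol — Solenne is oblivious because it isn't in the room → meta-diegetic.
(4) is diegetic: it's coming from a shop across the street — a location within the story world — and Solenne reacts.

diegetic, diegetic, meta-diegetic, diegetic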